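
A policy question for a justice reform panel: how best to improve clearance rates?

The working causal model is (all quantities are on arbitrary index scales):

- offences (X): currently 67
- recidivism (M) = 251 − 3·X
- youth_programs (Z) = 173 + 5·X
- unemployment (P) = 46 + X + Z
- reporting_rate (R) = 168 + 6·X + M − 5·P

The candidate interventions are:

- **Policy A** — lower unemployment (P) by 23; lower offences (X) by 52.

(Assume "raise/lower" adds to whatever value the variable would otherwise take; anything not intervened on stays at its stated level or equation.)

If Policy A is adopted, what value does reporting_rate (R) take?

Policy A (P − 23, X − 52):
  X = 67 − 52 = 15
  M = 251 − 3·15 = 206
  Z = 173 + 5·15 = 248
  P = 46 + 15 + 248 (−23 from intervention) = 286
  R = 168 + 6·15 + 206 − 5·286 = -966

-966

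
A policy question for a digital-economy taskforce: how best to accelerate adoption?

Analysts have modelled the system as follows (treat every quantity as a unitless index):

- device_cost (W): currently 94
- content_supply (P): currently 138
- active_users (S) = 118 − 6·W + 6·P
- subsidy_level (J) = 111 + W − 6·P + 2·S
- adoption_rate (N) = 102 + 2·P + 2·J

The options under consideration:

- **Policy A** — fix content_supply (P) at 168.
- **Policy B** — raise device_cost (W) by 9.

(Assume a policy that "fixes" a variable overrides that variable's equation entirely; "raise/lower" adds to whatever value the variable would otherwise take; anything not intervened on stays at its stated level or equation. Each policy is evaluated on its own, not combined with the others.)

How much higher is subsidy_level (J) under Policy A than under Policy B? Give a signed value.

Policy A (P := 168):
  W = 94
  P = 168
  S = 118 − 6·94 + 6·168 = 562
  J = 111 + 94 − 6·168 + 2·562 = 321
Policy B (W + 9):
  W = 94 + 9 = 103
  P = 138
  S = 118 − 6·103 + 6·138 = 328
  J = 111 + 103 − 6·138 + 2·328 = 42
J: 321 − 42 = 279

279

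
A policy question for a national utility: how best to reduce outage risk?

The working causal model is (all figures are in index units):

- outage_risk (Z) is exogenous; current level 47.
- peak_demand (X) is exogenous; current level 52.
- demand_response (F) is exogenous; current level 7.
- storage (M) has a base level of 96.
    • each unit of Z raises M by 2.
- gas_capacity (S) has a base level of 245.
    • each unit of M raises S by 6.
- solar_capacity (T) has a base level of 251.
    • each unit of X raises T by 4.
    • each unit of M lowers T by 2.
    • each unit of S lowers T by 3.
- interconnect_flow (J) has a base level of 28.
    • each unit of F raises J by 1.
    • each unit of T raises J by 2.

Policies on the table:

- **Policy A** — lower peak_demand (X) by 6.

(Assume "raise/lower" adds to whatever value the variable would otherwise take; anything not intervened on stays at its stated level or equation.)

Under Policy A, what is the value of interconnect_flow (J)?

-8165

Policy A (X − 6):
  Z = 47
  X = 52 − 6 = 46
  F = 7
  M = 96 + 2·47 = 190
  S = 245 + 6·190 = 1385
  T = 251 + 4·46 − 2·190 − 3·1385 = -4100
  J = 28 + 7 + 2·(-4100) = -8165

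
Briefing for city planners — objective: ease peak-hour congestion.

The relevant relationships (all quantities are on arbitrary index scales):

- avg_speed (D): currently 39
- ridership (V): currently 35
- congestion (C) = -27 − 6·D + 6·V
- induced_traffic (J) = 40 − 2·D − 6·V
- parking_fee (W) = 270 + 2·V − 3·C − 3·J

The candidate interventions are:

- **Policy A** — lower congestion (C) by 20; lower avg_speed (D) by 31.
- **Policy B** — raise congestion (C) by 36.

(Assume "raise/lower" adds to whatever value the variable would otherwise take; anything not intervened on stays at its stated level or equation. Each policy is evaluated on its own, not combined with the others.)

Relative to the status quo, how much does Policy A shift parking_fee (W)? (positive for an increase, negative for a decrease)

-684

Baseline:
  D = 39
  V = 35
  C = -27 − 6·39 + 6·35 = -51
  J = 40 − 2·39 − 6·35 = -248
  W = 270 + 2·35 − 3·(-51) − 3·(-248) = 1237
Policy A (C − 20, D − 31):
  D = 39 − 31 = 8
  V = 35
  C = -27 − 6·8 + 6·35 (−20 from intervention) = 115
  J = 40 − 2·8 − 6·35 = -186
  W = 270 + 2·35 − 3·115 − 3·(-186) = 553
Change in W: 553 − 1237 = -684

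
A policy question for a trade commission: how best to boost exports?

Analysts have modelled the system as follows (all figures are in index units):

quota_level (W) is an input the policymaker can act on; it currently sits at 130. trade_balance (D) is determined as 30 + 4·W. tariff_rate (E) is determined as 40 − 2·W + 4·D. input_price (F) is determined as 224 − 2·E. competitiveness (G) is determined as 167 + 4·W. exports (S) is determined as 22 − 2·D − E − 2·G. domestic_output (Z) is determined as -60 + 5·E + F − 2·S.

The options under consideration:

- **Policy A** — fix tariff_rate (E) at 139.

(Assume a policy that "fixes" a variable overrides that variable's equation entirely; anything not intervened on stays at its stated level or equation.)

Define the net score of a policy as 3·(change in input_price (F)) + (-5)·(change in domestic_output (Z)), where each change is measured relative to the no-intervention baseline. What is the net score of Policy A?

Baseline:
  W = 130
  D = 30 + 4·130 = 550
  E = 40 − 2·130 + 4·550 = 1980
  F = 224 − 2·1980 = -3736
  G = 167 + 4·130 = 687
  S = 22 − 2·550 − 1980 − 2·687 = -4432
  Z = -60 + 5·1980 + (-3736) − 2·(-4432) = 14968
Policy A (E := 139):
  W = 130
  D = 30 + 4·130 = 550
  E = 139
  F = 224 − 2·139 = -54
  G = 167 + 4·130 = 687
  S = 22 − 2·550 − 139 − 2·687 = -2591
  Z = -60 + 5·139 + (-54) − 2·(-2591) = 5763
ΔF = -54 − (-3736) = 3682; ΔZ = 5763 − 14968 = -9205
Score = 3·3682 + (-5)·(-9205) = 57071

57071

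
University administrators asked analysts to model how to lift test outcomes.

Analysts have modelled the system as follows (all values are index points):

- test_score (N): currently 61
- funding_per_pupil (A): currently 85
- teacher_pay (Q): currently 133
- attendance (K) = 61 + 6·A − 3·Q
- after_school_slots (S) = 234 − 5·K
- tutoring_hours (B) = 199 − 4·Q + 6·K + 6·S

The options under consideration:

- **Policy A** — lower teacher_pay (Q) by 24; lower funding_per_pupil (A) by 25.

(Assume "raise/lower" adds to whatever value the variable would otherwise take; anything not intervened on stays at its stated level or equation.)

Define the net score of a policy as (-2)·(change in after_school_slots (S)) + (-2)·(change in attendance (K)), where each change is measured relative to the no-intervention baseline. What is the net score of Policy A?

-624

Baseline:
  A = 85
  Q = 133
  K = 61 + 6·85 − 3·133 = 172
  S = 234 − 5·172 = -626
Policy A (Q − 24, A − 25):
  A = 85 − 25 = 60
  Q = 133 − 24 = 109
  K = 61 + 6·60 − 3·109 = 94
  S = 234 − 5·94 = -236
ΔS = -236 − (-626) = 390; ΔK = 94 − 172 = -78
Score = (-2)·390 + (-2)·(-78) = -624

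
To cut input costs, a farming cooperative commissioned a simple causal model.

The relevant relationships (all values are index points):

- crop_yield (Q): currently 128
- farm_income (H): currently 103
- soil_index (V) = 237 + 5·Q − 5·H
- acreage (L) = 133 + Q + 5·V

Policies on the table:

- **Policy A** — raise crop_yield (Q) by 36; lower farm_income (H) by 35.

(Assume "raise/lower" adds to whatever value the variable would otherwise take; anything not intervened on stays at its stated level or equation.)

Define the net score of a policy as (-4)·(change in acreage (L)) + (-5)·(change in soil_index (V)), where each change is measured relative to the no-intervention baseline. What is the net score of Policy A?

Baseline:
  Q = 128
  H = 103
  V = 237 + 5·128 − 5·103 = 362
  L = 133 + 128 + 5·362 = 2071
Policy A (Q + 36, H − 35):
  Q = 128 + 36 = 164
  H = 103 − 35 = 68
  V = 237 + 5·164 − 5·68 = 717
  L = 133 + 164 + 5·717 = 3882
ΔL = 3882 − 2071 = 1811; ΔV = 717 − 362 = 355
Score = (-4)·1811 + (-5)·355 = -9019

-9019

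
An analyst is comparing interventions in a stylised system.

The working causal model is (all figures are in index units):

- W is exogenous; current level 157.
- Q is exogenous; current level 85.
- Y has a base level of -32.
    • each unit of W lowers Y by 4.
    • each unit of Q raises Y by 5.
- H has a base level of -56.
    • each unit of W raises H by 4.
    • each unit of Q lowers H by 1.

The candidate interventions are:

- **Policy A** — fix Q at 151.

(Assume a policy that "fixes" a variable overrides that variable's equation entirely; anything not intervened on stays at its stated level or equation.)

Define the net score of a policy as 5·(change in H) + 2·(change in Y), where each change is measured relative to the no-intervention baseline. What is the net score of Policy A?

Baseline:
  W = 157
  Q = 85
  Y = -32 − 4·157 + 5·85 = -235
  H = -56 + 4·157 − 85 = 487
Policy A (Q := 151):
  W = 157
  Q = 151
  Y = -32 − 4·157 + 5·151 = 95
  H = -56 + 4·157 − 151 = 421
ΔH = 421 − 487 = -66; ΔY = 95 − (-235) = 330
Score = 5·(-66) + 2·330 = 330

330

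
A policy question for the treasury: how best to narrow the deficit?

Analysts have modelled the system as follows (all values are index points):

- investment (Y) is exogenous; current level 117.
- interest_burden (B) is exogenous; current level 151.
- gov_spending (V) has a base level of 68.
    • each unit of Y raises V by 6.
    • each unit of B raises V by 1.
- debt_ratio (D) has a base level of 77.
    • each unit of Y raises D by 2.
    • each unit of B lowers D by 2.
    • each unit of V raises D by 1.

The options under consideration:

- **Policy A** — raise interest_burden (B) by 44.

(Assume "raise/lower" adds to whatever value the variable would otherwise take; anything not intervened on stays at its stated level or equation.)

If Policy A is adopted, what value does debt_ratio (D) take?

886

Policy A (B + 44):
  Y = 117
  B = 151 + 44 = 195
  V = 68 + 6·117 + 195 = 965
  D = 77 + 2·117 − 2·195 + 965 = 886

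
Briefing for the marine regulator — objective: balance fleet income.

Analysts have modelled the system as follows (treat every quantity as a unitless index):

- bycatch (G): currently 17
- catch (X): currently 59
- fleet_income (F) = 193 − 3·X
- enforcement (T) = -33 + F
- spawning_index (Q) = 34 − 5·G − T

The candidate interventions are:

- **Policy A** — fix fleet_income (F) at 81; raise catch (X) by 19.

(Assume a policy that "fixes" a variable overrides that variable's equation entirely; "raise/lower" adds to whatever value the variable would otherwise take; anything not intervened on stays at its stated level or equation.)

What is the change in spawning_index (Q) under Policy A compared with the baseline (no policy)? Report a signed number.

-65

Baseline:
  G = 17
  X = 59
  F = 193 − 3·59 = 16
  T = -33 + 16 = -17
  Q = 34 − 5·17 − (-17) = -34
Policy A (F := 81, X + 19):
  G = 17
  X = 59 + 19 = 78
  F = 81
  T = -33 + 81 = 48
  Q = 34 − 5·17 − 48 = -99
Change in Q: -99 − (-34) = -65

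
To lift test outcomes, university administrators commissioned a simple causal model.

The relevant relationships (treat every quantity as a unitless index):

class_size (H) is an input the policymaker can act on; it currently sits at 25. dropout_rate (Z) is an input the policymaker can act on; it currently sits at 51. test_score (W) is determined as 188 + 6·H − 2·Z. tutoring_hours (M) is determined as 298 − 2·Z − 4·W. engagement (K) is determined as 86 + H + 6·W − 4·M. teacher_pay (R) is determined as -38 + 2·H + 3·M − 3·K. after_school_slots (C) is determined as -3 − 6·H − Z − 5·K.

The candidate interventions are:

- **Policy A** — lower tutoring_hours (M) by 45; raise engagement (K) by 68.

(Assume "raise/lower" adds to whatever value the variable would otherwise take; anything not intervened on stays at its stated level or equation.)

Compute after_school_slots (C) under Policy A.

-24039

Policy A (M − 45, K + 68):
  H = 25
  Z = 51
  W = 188 + 6·25 − 2·51 = 236
  M = 298 − 2·51 − 4·236 (−45 from intervention) = -793
  K = 86 + 25 + 6·236 − 4·(-793) (+68 from intervention) = 4767
  C = -3 − 6·25 − 51 − 5·4767 = -24039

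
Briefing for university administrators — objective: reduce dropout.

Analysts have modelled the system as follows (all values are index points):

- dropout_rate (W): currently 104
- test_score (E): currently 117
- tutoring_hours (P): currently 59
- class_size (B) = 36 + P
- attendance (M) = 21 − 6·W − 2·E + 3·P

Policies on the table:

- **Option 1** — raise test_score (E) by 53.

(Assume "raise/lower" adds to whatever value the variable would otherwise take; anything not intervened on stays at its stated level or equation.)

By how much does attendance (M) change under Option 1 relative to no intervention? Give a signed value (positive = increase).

Baseline:
  W = 104
  E = 117
  P = 59
  M = 21 − 6·104 − 2·117 + 3·59 = -660
Option 1 (E + 53):
  W = 104
  E = 117 + 53 = 170
  P = 59
  M = 21 − 6·104 − 2·170 + 3·59 = -766
Change in M: -766 − (-660) = -106

-106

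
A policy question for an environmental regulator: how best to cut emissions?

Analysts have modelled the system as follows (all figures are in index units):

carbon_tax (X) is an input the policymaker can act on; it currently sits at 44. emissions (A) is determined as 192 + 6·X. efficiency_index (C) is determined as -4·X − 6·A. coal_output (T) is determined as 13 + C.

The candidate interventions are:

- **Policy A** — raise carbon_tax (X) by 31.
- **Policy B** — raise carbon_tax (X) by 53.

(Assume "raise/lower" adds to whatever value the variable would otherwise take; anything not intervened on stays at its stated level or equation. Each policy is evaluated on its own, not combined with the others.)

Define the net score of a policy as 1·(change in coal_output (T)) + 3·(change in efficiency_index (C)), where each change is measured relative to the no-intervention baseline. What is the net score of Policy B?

Baseline:
  X = 44
  A = 192 + 6·44 = 456
  C = 0 − 4·44 − 6·456 = -2912
  T = 13 + (-2912) = -2899
Policy B (X + 53):
  X = 44 + 53 = 97
  A = 192 + 6·97 = 774
  C = 0 − 4·97 − 6·774 = -5032
  T = 13 + (-5032) = -5019
ΔT = -5019 − (-2899) = -2120; ΔC = -5032 − (-2912) = -2120
Score = 1·(-2120) + 3·(-2120) = -8480

-8480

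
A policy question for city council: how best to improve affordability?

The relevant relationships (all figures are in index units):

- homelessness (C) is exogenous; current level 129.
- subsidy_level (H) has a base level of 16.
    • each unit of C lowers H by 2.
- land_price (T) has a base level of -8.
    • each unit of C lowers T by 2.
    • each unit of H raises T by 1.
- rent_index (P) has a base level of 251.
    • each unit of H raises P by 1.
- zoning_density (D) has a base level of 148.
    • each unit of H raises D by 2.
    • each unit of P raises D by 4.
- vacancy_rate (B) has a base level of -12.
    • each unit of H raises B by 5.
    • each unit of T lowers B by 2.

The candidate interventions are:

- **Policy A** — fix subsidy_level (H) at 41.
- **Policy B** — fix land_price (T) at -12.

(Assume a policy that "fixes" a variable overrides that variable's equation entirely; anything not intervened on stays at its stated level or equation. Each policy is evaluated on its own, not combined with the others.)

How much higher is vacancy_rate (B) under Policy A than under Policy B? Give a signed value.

1841

Policy A (H := 41):
  C = 129
  H = 41
  T = -8 − 2·129 + 41 = -225
  B = -12 + 5·41 − 2·(-225) = 643
Policy B (T := -12):
  C = 129
  H = 16 − 2·129 = -242
  T = -12
  B = -12 + 5·(-242) − 2·(-12) = -1198
B: 643 − (-1198) = 1841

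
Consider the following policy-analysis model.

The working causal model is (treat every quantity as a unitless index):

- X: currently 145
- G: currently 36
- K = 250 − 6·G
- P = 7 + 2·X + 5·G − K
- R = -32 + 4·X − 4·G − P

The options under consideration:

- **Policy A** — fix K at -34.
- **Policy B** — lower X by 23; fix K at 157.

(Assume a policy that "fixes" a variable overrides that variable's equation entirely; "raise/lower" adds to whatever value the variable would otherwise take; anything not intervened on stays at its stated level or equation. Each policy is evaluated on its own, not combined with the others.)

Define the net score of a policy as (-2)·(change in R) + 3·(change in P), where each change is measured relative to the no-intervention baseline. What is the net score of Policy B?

-661

Baseline:
  X = 145
  G = 36
  K = 250 − 6·36 = 34
  P = 7 + 2·145 + 5·36 − 34 = 443
  R = -32 + 4·145 − 4·36 − 443 = -39
Policy B (X − 23, K := 157):
  X = 145 − 23 = 122
  G = 36
  K = 157
  P = 7 + 2·122 + 5·36 − 157 = 274
  R = -32 + 4·122 − 4·36 − 274 = 38
ΔR = 38 − (-39) = 77; ΔP = 274 − 443 = -169
Score = (-2)·77 + 3·(-169) = -661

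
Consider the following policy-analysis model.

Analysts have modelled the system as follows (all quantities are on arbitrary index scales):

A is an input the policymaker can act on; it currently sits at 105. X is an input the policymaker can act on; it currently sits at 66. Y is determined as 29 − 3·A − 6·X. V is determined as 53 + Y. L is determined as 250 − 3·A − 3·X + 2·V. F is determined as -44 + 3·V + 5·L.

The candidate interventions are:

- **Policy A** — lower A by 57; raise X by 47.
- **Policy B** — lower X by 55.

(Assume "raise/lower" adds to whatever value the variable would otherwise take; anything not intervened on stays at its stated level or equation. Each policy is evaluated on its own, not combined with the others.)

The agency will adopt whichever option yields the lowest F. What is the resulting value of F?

-10829

Policy A (A − 57, X + 47):
  A = 105 − 57 = 48
  X = 66 + 47 = 113
  Y = 29 − 3·48 − 6·113 = -793
  V = 53 + (-793) = -740
  L = 250 − 3·48 − 3·113 + 2·(-740) = -1713
  F = -44 + 3·(-740) + 5·(-1713) = -10829
Policy B (X − 55):
  A = 105
  X = 66 − 55 = 11
  Y = 29 − 3·105 − 6·11 = -352
  V = 53 + (-352) = -299
  L = 250 − 3·105 − 3·11 + 2·(-299) = -696
  F = -44 + 3·(-299) + 5·(-696) = -4421
Comparing — Policy A: F=-10829, Policy B: F=-4421. Lowest is -10829 (Policy A).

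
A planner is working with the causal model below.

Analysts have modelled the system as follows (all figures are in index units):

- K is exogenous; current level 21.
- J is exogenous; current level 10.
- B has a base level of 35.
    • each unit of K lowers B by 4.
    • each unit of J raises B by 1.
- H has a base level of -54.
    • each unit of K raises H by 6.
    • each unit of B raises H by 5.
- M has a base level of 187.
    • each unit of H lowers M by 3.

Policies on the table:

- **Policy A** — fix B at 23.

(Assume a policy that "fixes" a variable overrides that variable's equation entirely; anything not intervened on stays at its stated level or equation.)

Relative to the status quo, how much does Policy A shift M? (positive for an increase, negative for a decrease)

Baseline:
  K = 21
  J = 10
  B = 35 − 4·21 + 10 = -39
  H = -54 + 6·21 + 5·(-39) = -123
  M = 187 − 3·(-123) = 556
Policy A (B := 23):
  K = 21
  J = 10
  B = 23
  H = -54 + 6·21 + 5·23 = 187
  M = 187 − 3·187 = -374
Change in M: -374 − 556 = -930

-930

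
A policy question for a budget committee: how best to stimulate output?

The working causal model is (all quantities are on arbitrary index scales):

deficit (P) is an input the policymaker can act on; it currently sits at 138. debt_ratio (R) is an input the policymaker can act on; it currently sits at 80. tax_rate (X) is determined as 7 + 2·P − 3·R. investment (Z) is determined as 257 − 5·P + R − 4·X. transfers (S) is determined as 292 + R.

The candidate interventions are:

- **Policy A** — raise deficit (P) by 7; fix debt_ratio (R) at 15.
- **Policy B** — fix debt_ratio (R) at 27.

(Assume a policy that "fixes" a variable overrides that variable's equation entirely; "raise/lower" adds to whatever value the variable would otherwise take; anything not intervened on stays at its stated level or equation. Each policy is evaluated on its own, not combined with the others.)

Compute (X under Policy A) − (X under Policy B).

Policy A (P + 7, R := 15):
  P = 138 + 7 = 145
  R = 15
  X = 7 + 2·145 − 3·15 = 252
Policy B (R := 27):
  P = 138
  R = 27
  X = 7 + 2·138 − 3·27 = 202
X: 252 − 202 = 50

50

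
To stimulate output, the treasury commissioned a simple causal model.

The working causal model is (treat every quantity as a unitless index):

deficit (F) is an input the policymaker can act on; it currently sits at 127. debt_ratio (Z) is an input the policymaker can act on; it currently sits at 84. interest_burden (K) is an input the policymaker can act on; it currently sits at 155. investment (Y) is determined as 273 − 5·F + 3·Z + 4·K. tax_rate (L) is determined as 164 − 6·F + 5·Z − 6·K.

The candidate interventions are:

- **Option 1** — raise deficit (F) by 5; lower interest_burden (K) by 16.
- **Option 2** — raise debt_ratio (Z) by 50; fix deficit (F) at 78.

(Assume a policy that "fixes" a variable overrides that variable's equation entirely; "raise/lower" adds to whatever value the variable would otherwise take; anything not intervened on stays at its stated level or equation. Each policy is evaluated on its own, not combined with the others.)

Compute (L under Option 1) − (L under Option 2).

-478

Option 1 (F + 5, K − 16):
  F = 127 + 5 = 132
  Z = 84
  K = 155 − 16 = 139
  L = 164 − 6·132 + 5·84 − 6·139 = -1042
Option 2 (Z + 50, F := 78):
  F = 78
  Z = 84 + 50 = 134
  K = 155
  L = 164 − 6·78 + 5·134 − 6·155 = -564
L: -1042 − (-564) = -478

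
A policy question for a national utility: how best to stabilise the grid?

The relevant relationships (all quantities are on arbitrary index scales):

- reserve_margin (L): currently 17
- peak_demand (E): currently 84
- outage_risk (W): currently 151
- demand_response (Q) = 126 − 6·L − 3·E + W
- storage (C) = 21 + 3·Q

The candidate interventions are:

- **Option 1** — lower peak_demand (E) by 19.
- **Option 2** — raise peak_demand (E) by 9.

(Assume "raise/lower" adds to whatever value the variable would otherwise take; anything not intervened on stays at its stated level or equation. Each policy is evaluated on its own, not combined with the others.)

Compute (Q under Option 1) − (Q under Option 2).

84

Option 1 (E − 19):
  L = 17
  E = 84 − 19 = 65
  W = 151
  Q = 126 − 6·17 − 3·65 + 151 = -20
Option 2 (E + 9):
  L = 17
  E = 84 + 9 = 93
  W = 151
  Q = 126 − 6·17 − 3·93 + 151 = -104
Q: -20 − (-104) = 84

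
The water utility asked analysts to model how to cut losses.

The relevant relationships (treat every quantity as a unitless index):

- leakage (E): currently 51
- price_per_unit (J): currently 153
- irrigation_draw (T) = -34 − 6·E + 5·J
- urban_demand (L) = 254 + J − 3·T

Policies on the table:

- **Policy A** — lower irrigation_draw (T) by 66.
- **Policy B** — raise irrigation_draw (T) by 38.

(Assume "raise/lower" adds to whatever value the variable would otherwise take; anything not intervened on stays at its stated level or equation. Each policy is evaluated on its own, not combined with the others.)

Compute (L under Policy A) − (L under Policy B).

Policy A (T − 66):
  E = 51
  J = 153
  T = -34 − 6·51 + 5·153 (−66 from intervention) = 359
  L = 254 + 153 − 3·359 = -670
Policy B (T + 38):
  E = 51
  J = 153
  T = -34 − 6·51 + 5·153 (+38 from intervention) = 463
  L = 254 + 153 − 3·463 = -982
L: -670 − (-982) = 312

312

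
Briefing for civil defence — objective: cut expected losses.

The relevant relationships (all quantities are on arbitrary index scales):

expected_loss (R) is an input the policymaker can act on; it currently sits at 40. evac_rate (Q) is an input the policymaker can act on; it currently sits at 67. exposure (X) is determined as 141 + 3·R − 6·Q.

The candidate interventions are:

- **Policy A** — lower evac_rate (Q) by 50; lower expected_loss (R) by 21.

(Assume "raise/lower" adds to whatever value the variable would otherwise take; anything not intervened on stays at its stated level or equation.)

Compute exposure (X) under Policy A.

Policy A (Q − 50, R − 21):
  R = 40 − 21 = 19
  Q = 67 − 50 = 17
  X = 141 + 3·19 − 6·17 = 96

96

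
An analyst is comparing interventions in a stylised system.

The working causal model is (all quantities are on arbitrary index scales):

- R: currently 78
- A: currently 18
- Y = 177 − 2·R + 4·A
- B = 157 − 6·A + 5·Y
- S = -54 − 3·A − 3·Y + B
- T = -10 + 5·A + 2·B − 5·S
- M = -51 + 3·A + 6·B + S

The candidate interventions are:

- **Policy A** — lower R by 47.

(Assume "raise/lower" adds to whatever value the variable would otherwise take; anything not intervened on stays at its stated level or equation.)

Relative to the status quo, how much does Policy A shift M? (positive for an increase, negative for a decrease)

Baseline:
  R = 78
  A = 18
  Y = 177 − 2·78 + 4·18 = 93
  B = 157 − 6·18 + 5·93 = 514
  S = -54 − 3·18 − 3·93 + 514 = 127
  M = -51 + 3·18 + 6·514 + 127 = 3214
Policy A (R − 47):
  R = 78 − 47 = 31
  A = 18
  Y = 177 − 2·31 + 4·18 = 187
  B = 157 − 6·18 + 5·187 = 984
  S = -54 − 3·18 − 3·187 + 984 = 315
  M = -51 + 3·18 + 6·984 + 315 = 6222
Change in M: 6222 − 3214 = 3008

3008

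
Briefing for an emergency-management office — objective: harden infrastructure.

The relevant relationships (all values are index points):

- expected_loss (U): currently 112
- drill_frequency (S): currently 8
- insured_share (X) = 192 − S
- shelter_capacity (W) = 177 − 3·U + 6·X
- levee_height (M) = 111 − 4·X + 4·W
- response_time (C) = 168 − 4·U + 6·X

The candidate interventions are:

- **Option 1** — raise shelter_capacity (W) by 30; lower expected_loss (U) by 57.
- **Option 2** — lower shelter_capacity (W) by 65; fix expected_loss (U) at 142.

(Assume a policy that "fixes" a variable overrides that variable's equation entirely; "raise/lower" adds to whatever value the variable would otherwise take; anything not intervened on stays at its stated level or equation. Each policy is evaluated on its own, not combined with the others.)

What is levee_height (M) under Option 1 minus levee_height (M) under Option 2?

Option 1 (W + 30, U − 57):
  U = 112 − 57 = 55
  S = 8
  X = 192 − 8 = 184
  W = 177 − 3·55 + 6·184 (+30 from intervention) = 1146
  M = 111 − 4·184 + 4·1146 = 3959
Option 2 (W − 65, U := 142):
  U = 142
  S = 8
  X = 192 − 8 = 184
  W = 177 − 3·142 + 6·184 (−65 from intervention) = 790
  M = 111 − 4·184 + 4·790 = 2535
M: 3959 − 2535 = 1424

1424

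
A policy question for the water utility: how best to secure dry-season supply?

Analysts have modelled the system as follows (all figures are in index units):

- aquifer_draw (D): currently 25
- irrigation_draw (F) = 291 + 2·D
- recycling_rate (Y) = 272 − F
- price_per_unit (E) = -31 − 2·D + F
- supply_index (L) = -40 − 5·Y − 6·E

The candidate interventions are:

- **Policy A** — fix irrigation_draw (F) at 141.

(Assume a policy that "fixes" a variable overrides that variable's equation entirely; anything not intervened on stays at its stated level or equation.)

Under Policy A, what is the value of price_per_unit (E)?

60

Policy A (F := 141):
  D = 25
  F = 141
  E = -31 − 2·25 + 141 = 60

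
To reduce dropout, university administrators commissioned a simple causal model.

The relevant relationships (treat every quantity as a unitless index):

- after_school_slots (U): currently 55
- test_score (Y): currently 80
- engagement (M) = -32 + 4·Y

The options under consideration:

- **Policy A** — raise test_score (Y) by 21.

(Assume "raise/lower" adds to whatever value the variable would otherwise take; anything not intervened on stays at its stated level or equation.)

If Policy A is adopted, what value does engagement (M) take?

Policy A (Y + 21):
  Y = 80 + 21 = 101
  M = -32 + 4·101 = 372

372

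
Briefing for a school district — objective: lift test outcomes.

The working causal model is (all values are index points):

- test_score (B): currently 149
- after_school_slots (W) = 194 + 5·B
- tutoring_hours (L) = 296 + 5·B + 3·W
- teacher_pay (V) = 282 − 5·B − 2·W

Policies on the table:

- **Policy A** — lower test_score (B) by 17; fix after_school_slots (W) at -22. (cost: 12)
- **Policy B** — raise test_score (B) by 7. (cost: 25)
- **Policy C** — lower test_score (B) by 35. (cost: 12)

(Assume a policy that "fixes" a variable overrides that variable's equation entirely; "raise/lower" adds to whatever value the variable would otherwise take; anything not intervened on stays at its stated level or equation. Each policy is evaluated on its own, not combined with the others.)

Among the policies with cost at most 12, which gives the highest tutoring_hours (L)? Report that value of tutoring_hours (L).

3158

Policy A (B − 17, W := -22):
  B = 149 − 17 = 132
  W = -22
  L = 296 + 5·132 + 3·(-22) = 890
Policy C (B − 35):
  B = 149 − 35 = 114
  W = 194 + 5·114 = 764
  L = 296 + 5·114 + 3·764 = 3158
Comparing — Policy A: L=890, Policy C: L=3158. Highest is 3158 (Policy C).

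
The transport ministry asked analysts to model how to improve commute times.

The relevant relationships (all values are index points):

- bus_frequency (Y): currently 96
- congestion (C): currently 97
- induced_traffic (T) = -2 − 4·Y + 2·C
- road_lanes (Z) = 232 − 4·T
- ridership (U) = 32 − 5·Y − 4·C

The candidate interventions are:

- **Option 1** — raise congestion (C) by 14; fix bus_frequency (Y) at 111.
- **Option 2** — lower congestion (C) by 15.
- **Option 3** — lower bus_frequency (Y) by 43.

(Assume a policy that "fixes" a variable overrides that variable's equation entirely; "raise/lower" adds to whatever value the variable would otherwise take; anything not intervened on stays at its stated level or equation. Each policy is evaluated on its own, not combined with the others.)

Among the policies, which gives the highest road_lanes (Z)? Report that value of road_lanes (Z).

Option 1 (C + 14, Y := 111):
  Y = 111
  C = 97 + 14 = 111
  T = -2 − 4·111 + 2·111 = -224
  Z = 232 − 4·(-224) = 1128
Option 2 (C − 15):
  Y = 96
  C = 97 − 15 = 82
  T = -2 − 4·96 + 2·82 = -222
  Z = 232 − 4·(-222) = 1120
Option 3 (Y − 43):
  Y = 96 − 43 = 53
  C = 97
  T = -2 − 4·53 + 2·97 = -20
  Z = 232 − 4·(-20) = 312
Comparing — Option 1: Z=1128, Option 2: Z=1120, Option 3: Z=312. Highest is 1128 (Option 1).

1128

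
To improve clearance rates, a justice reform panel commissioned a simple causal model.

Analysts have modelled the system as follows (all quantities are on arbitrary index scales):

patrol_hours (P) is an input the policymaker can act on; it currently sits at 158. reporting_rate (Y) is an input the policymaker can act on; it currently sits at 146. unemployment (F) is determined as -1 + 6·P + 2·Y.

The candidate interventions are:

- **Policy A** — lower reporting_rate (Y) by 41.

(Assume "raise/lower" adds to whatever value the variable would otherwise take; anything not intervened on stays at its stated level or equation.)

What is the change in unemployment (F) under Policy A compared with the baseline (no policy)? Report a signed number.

Baseline:
  P = 158
  Y = 146
  F = -1 + 6·158 + 2·146 = 1239
Policy A (Y − 41):
  P = 158
  Y = 146 − 41 = 105
  F = -1 + 6·158 + 2·105 = 1157
Change in F: 1157 − 1239 = -82

-82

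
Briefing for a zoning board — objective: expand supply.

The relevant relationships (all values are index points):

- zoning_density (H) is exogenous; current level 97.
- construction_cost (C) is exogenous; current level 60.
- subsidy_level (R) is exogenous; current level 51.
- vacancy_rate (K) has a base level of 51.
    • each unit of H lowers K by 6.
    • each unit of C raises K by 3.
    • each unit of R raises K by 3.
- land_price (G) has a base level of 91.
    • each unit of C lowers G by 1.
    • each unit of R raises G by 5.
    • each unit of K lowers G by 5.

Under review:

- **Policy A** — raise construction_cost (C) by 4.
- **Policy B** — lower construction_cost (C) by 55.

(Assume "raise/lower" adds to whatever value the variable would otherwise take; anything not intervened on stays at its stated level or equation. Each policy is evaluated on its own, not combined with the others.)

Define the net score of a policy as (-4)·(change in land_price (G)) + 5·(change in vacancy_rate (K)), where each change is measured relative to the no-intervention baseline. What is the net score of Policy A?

316

Baseline:
  H = 97
  C = 60
  R = 51
  K = 51 − 6·97 + 3·60 + 3·51 = -198
  G = 91 − 60 + 5·51 − 5·(-198) = 1276
Policy A (C + 4):
  H = 97
  C = 60 + 4 = 64
  R = 51
  K = 51 − 6·97 + 3·64 + 3·51 = -186
  G = 91 − 64 + 5·51 − 5·(-186) = 1212
ΔG = 1212 − 1276 = -64; ΔK = -186 − (-198) = 12
Score = (-4)·(-64) + 5·12 = 316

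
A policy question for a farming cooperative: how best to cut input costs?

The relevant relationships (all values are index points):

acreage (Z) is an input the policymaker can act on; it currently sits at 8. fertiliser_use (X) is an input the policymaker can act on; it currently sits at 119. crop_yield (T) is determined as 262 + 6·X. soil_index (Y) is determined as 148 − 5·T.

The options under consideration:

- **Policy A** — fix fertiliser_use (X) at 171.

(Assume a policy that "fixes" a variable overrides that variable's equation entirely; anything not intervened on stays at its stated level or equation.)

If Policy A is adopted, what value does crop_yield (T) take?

Policy A (X := 171):
  X = 171
  T = 262 + 6·171 = 1288

1288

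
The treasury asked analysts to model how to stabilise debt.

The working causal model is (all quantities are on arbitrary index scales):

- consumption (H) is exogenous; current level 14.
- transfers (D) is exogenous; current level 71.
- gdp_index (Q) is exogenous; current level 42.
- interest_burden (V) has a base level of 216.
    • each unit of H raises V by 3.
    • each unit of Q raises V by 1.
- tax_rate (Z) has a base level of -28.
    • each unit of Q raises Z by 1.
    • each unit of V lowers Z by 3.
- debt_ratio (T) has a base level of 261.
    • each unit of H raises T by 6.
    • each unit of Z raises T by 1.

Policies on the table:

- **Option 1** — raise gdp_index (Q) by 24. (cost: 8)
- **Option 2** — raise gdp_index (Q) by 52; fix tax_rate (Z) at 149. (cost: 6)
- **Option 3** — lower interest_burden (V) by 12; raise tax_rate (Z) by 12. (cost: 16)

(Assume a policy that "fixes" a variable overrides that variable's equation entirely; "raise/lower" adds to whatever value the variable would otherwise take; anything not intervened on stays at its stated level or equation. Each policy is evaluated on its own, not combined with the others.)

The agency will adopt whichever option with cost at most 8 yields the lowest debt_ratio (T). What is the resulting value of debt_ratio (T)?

Option 1 (Q + 24):
  H = 14
  Q = 42 + 24 = 66
  V = 216 + 3·14 + 66 = 324
  Z = -28 + 66 − 3·324 = -934
  T = 261 + 6·14 + (-934) = -589
Option 2 (Q + 52, Z := 149):
  H = 14
  Q = 42 + 52 = 94
  V = 216 + 3·14 + 94 = 352
  Z = 149
  T = 261 + 6·14 + 149 = 494
Comparing — Option 1: T=-589, Option 2: T=494. Lowest is -589 (Option 1).

-589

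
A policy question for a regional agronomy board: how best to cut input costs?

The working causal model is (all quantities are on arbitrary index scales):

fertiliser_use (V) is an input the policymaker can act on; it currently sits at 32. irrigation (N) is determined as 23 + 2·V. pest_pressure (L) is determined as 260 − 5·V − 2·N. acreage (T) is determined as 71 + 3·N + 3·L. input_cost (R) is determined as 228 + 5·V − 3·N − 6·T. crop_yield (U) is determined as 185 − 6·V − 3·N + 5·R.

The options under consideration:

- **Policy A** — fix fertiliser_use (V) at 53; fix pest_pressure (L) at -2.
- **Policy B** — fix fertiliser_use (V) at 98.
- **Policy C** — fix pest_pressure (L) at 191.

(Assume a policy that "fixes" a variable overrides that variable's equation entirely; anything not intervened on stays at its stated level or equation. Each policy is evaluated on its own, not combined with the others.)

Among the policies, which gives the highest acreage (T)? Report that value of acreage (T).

905

Policy A (V := 53, L := -2):
  V = 53
  N = 23 + 2·53 = 129
  L = -2
  T = 71 + 3·129 + 3·(-2) = 452
Policy B (V := 98):
  V = 98
  N = 23 + 2·98 = 219
  L = 260 − 5·98 − 2·219 = -668
  T = 71 + 3·219 + 3·(-668) = -1276
Policy C (L := 191):
  V = 32
  N = 23 + 2·32 = 87
  L = 191
  T = 71 + 3·87 + 3·191 = 905
Comparing — Policy A: T=452, Policy B: T=-1276, Policy C: T=905. Highest is 905 (Policy C).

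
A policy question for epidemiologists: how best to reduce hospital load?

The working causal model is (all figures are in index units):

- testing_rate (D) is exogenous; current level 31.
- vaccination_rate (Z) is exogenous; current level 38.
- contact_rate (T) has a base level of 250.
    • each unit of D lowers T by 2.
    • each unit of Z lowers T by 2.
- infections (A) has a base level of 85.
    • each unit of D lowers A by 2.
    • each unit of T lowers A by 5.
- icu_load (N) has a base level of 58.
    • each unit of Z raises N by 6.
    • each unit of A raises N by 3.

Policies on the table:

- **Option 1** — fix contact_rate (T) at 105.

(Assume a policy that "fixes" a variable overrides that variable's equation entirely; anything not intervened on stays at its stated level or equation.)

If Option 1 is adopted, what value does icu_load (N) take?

Option 1 (T := 105):
  D = 31
  Z = 38
  T = 105
  A = 85 − 2·31 − 5·105 = -502
  N = 58 + 6·38 + 3·(-502) = -1220

-1220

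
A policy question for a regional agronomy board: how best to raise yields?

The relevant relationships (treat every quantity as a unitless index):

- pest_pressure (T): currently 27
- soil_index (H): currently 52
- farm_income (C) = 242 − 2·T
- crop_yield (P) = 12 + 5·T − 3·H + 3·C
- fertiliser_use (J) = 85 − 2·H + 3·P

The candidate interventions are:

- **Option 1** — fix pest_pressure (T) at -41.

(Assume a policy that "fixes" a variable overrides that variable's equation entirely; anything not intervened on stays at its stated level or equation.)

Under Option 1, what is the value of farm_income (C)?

324

Option 1 (T := -41):
  T = -41
  C = 242 − 2·(-41) = 324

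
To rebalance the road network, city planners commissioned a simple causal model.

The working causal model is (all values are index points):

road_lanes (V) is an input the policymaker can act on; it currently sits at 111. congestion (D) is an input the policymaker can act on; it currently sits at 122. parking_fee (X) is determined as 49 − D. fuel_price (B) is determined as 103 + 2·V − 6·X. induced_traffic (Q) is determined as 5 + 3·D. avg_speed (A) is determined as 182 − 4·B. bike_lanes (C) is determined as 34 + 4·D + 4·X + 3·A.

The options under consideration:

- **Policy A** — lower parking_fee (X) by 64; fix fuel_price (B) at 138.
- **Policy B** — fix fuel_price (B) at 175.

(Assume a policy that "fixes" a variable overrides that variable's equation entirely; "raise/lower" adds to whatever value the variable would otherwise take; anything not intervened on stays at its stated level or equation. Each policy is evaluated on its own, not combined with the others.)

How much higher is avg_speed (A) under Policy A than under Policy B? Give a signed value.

Policy A (X − 64, B := 138):
  V = 111
  D = 122
  X = 49 − 122 (−64 from intervention) = -137
  B = 138
  A = 182 − 4·138 = -370
Policy B (B := 175):
  V = 111
  D = 122
  X = 49 − 122 = -73
  B = 175
  A = 182 − 4·175 = -518
A: -370 − (-518) = 148

148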